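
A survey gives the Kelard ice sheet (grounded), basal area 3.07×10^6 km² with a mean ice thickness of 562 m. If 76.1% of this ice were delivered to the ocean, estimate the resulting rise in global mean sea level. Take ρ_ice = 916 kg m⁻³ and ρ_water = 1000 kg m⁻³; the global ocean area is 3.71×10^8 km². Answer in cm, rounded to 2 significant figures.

≈ 320 cm

Kelard: ice volume = 3.07×10^6 km² × 562 m = 1.725×10^6 km³; 0.761 × 1.725×10^6 × (916/1000) = 1.203×10^6 km³ of water.
Spread over 3.71×10^14 m² of ocean, Δh = 1.203×10^15 / 3.71×10^14 = 3.24 m = 320 cm.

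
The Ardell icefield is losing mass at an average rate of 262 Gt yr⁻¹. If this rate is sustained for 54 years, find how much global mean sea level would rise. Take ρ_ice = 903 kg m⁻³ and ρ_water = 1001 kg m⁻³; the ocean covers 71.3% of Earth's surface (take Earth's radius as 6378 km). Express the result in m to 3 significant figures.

≈ 0.0388 m

Total mass lost = 262 Gt/yr × 54 yr = 1.415×10^4 Gt = 1.415×10^16 kg.
ρ_w = 1001 kg m⁻³, so water volume = 1.415×10^16 / 1001 = 1.413×10^13 m³.
Δh = 1.413×10^13 / 3.64×10^14 = 0.0388 m.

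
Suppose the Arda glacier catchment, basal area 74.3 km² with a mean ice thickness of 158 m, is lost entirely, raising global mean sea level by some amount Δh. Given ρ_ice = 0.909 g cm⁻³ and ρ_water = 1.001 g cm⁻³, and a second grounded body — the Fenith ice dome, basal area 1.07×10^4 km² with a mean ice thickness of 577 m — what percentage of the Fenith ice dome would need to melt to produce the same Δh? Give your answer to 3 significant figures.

≈ 0.190 %

Equal sea-level rise means equal mass of meltwater, i.e. equal mass of ice lost.
Ice mass of Arda: 1.067×10^13 kg; ice mass of Fenith: 5.612×10^15 kg.
Fraction required = 1.067×10^13 / 5.612×10^15 = 1.90×10^-3 → 0.190 %.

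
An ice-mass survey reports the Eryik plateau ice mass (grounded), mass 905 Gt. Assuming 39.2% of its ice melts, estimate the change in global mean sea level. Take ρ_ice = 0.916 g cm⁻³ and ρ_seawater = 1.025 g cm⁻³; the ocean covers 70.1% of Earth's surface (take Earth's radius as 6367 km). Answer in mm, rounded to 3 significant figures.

≈ 0.969 mm

Eryik: 0.392 × 905 Gt = 3.548×10^14 kg; dividing by ρ_w = 1.025 g cm⁻³ = 1025 kg m⁻³ gives 3.461×10^11 m³ of water.
Spread over 3.57×10^14 m² of ocean, Δh = 3.461×10^11 / 3.57×10^14 = 9.69×10^-4 m = 0.969 mm.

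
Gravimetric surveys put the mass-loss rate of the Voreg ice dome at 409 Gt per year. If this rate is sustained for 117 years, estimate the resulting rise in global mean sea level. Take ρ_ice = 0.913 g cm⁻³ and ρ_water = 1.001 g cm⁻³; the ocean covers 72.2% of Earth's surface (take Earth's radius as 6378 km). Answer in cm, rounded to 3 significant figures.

≈ 13.0 cm

Total mass lost = 409 Gt/yr × 117 yr = 4.785×10^4 Gt = 4.785×10^16 kg.
ρ_w = 1.001 g cm⁻³ = 1001 kg m⁻³, so water volume = 4.785×10^16 / 1001 = 4.781×10^13 m³.
Δh = 4.781×10^13 / 3.69×10^14 = 0.130 m = 13.0 cm.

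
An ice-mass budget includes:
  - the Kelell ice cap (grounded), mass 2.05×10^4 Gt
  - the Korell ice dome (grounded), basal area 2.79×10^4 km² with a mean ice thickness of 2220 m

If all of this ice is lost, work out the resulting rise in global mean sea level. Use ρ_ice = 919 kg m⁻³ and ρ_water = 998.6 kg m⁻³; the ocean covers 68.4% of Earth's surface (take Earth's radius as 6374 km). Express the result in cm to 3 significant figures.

≈ 22.2 cm

Kelell: 2.05×10^4 Gt = 2.050×10^16 kg; dividing by ρ_w = 998.6 kg m⁻³ gives 2.053×10^13 m³ of water.
Korell: ice volume = 2.79×10^4 km² × 2220 m = 6.194×10^4 km³; 6.194×10^4 × (919/998.6) = 5.700×10^4 km³ of water.
Total added water ≈ 7.753×10^13 m³ over 3.49×10^14 m² → Δh = 0.222 m = 22.2 cm.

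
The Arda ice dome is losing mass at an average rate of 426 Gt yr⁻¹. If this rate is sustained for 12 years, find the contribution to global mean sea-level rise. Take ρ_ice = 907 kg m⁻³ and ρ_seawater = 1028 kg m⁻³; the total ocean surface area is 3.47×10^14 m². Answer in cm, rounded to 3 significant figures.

Total mass lost = 426 Gt/yr × 12 yr = 5112 Gt = 5.112×10^15 kg.
ρ_w = 1028 kg m⁻³, so water volume = 5.112×10^15 / 1028 = 4.973×10^12 m³.
Δh = 4.973×10^12 / 3.47×10^14 = 0.0143 m = 1.43 cm.

≈ 1.43 cm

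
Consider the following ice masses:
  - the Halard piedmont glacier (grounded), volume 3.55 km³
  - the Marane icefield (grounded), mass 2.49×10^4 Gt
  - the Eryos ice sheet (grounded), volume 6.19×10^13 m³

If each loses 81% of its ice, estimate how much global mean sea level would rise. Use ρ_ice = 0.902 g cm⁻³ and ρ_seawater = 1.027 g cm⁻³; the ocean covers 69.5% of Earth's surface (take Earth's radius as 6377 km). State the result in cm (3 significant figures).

≈ 17.9 cm

Halard: 0.81 × 3.55 km³ × (902/1027) = 2.526 km³ of water.
Marane: 0.81 × 2.49×10^4 Gt = 2.017×10^16 kg; dividing by ρ_w = 1.027 g cm⁻³ = 1027 kg m⁻³ gives 1.964×10^13 m³ of water.
Eryos: 0.81 × 6.19×10^13 m³ × (902/1027) = 4.404×10^13 m³ of water.
Total added water ≈ 6.368×10^13 m³ over 3.55×10^14 m² → Δh = 0.179 m = 17.9 cm.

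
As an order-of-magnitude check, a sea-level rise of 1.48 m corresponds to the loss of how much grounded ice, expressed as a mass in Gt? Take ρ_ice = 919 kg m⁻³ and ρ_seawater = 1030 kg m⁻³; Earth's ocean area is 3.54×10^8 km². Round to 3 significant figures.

≈ 5.40×10^5 Gt

Required water volume = Δh × A = 1.48 m × 3.54×10^14 m² = 5.239×10^14 m³.
ρ_w = 1030 kg m⁻³, so the mass of water = 5.239×10^14 m³ × 1030 kg m⁻³ = 5.396×10^17 kg = 5.40×10^5 Gt (and the same mass of ice, by conservation).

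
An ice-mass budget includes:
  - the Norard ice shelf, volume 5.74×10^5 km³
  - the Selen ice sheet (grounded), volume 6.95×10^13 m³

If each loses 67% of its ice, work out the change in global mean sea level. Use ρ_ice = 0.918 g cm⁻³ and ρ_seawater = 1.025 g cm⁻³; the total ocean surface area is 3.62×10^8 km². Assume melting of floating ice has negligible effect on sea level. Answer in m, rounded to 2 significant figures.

The Norard ice shelf is floating and already displaces its own weight of water, so its melt adds essentially nothing to sea level.
Selen: 0.67 × 6.95×10^13 m³ × (918/1025) = 4.170×10^13 m³ of water.
Total added water ≈ 4.170×10^13 m³ over 3.62×10^14 m² → Δh = 0.115 m.

≈ 0.12 m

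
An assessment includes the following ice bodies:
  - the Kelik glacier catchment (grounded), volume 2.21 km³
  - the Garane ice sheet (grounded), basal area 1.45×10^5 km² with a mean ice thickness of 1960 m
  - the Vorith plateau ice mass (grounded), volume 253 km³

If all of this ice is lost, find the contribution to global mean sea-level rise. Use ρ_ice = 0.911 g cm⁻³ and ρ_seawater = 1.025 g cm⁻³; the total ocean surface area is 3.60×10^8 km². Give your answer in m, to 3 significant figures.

≈ 0.702 m

Kelik: 2.21 km³ × (911/1025) = 1.964 km³ of water.
Garane: ice volume = 1.45×10^5 km² × 1960 m = 2.842×10^5 km³; 2.842×10^5 × (911/1025) = 2.526×10^5 km³ of water.
Vorith: 253 km³ × (911/1025) = 224.9 km³ of water.
Total added water ≈ 2.528×10^14 m³ over 3.60×10^14 m² → Δh = 0.702 m.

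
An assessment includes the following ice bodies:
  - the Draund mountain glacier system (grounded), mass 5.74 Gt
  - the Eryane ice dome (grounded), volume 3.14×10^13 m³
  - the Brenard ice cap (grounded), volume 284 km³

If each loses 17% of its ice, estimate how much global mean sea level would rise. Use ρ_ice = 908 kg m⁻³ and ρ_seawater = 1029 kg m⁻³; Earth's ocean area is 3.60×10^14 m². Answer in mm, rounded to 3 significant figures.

≈ 13.2 mm

Draund: 0.17 × 5.74 Gt = 9.758×10^11 kg; dividing by ρ_w = 1029 kg m⁻³ gives 9.483×10^8 m³ of water.
Eryane: 0.17 × 3.14×10^13 m³ × (908/1029) = 4.710×10^12 m³ of water.
Brenard: 0.17 × 284 km³ × (908/1029) = 42.60 km³ of water.
Total added water ≈ 4.754×10^12 m³ over 3.60×10^14 m² → Δh = 0.0132 m = 13.2 mm.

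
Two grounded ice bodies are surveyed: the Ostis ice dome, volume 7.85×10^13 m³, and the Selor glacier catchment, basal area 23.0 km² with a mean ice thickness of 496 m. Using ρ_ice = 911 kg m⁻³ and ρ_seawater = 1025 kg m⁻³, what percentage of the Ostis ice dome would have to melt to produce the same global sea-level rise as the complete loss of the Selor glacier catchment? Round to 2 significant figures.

≈ 0.015 %

Equal sea-level rise means equal mass of meltwater, i.e. equal mass of ice lost.
Ice mass of Selor: 1.039×10^13 kg; ice mass of Ostis: 7.151×10^16 kg.
Fraction required = 1.039×10^13 / 7.151×10^16 = 1.45×10^-4 → 0.015 %.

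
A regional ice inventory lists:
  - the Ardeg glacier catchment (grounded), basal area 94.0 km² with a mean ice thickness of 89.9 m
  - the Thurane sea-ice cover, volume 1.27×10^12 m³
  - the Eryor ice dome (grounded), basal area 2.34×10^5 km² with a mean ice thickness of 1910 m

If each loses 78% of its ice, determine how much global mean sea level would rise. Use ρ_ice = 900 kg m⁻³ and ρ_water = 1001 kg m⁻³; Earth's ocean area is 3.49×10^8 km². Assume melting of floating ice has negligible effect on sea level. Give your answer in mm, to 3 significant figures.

≈ 898 mm

Ardeg: ice volume = 94.0 km² × 89.9 m = 8.451 km³; 0.78 × 8.451 × (900/1001) = 5.926 km³ of water.
The Thurane sea-ice cover is floating and already displaces its own weight of water, so its melt adds essentially nothing to sea level.
Eryor: ice volume = 2.34×10^5 km² × 1910 m = 4.469×10^5 km³; 0.78 × 4.469×10^5 × (900/1001) = 3.134×10^5 km³ of water.
Total added water ≈ 3.134×10^14 m³ over 3.49×10^14 m² → Δh = 0.898 m = 898 mm.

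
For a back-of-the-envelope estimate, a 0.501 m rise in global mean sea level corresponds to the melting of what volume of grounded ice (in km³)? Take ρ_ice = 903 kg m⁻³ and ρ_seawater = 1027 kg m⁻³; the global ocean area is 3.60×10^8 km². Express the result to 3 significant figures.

Required water volume = Δh × A = 0.501 m × 3.60×10^14 m² = 1.804×10^14 m³ = 1.804×10^5 km³.
Ice volume = water volume × ρ_w/ρ_ice = 1.804×10^5 × 1027/903 = 2.05×10^5 km³.

≈ 2.05×10^5 km³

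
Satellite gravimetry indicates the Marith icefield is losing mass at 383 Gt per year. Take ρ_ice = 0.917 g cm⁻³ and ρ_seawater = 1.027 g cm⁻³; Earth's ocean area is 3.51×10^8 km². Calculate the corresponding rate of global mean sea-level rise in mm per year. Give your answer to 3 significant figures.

≈ 1.06 mm/yr

ρ_w = 1.027 g cm⁻³ = 1027 kg m⁻³. Annual water volume added = 383 Gt / ρ_w = 3.830×10^14 kg / 1027 kg m⁻³ = 3.729×10^11 m³.
Δh per year = 3.729×10^11 / 3.51×10^14 = 1.06×10^-3 m = 1.06 mm.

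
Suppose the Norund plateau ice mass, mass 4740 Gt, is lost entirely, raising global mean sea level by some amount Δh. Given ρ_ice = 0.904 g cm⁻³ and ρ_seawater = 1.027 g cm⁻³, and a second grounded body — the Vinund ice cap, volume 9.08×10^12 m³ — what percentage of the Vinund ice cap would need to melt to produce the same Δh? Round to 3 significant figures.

Equal sea-level rise means equal mass of meltwater, i.e. equal mass of ice lost.
Ice mass of Norund: 4.740×10^15 kg; ice mass of Vinund: 8.208×10^15 kg.
Fraction required = 4.740×10^15 / 8.208×10^15 = 0.577 → 57.7 %.

≈ 57.7 %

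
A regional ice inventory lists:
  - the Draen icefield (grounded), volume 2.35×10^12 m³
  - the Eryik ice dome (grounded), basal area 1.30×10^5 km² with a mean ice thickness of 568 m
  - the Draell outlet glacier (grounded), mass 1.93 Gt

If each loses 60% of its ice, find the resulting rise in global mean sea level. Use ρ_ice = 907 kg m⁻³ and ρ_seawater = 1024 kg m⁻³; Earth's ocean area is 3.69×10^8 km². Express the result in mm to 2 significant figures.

≈ 110 mm

Draen: 0.6 × 2.35×10^12 m³ × (907/1024) = 1.249×10^12 m³ of water.
Eryik: ice volume = 1.30×10^5 km² × 568 m = 7.384×10^4 km³; 0.6 × 7.384×10^4 × (907/1024) = 3.924×10^4 km³ of water.
Draell: 0.6 × 1.93 Gt = 1.158×10^12 kg; dividing by ρ_w = 1024 kg m⁻³ gives 1.131×10^9 m³ of water.
Total added water ≈ 4.049×10^13 m³ over 3.69×10^14 m² → Δh = 0.110 m = 110 mm.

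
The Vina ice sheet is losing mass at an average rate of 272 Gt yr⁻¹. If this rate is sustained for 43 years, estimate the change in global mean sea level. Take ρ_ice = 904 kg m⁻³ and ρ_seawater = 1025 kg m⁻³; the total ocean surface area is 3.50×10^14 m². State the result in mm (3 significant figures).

≈ 32.6 mm

Total mass lost = 272 Gt/yr × 43 yr = 1.170×10^4 Gt = 1.170×10^16 kg.
ρ_w = 1025 kg m⁻³, so water volume = 1.170×10^16 / 1025 = 1.141×10^13 m³.
Δh = 1.141×10^13 / 3.50×10^14 = 0.0326 m = 32.6 mm.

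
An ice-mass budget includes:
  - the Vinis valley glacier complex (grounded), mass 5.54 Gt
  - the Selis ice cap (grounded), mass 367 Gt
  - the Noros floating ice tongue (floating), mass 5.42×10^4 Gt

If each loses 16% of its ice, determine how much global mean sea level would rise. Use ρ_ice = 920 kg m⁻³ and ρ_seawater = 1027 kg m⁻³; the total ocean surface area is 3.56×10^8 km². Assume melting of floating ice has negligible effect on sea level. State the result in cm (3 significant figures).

Vinis: 0.16 × 5.54 Gt = 8.864×10^11 kg; dividing by ρ_w = 1027 kg m⁻³ gives 8.631×10^8 m³ of water.
Selis: 0.16 × 367 Gt = 5.872×10^13 kg; dividing by ρ_w = 1027 kg m⁻³ gives 5.718×10^10 m³ of water.
The Noros floating ice tongue is floating and already displaces its own weight of water, so its melt adds essentially nothing to sea level.
Total added water ≈ 5.804×10^10 m³ over 3.56×10^14 m² → Δh = 1.63×10^-4 m = 0.0163 cm.

≈ 0.0163 cm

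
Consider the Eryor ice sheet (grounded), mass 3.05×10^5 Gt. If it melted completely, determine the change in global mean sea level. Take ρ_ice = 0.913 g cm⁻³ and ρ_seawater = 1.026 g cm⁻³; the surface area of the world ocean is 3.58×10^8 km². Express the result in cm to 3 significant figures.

≈ 83.0 cm

Eryor: 3.05×10^5 Gt = 3.050×10^17 kg; dividing by ρ_w = 1.026 g cm⁻³ = 1026 kg m⁻³ gives 2.973×10^14 m³ of water.
Spread over 3.58×10^14 m² of ocean, Δh = 2.973×10^14 / 3.58×10^14 = 0.830 m = 83.0 cm.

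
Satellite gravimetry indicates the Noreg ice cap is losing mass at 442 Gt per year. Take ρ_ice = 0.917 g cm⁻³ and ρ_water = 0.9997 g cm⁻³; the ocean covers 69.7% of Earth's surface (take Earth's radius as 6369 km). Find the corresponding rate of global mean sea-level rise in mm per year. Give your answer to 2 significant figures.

ρ_w = 0.9997 g cm⁻³ = 999.7 kg m⁻³. Annual water volume added = 442 Gt / ρ_w = 4.420×10^14 kg / 999.7 kg m⁻³ = 4.421×10^11 m³.
Δh per year = 4.421×10^11 / 3.55×10^14 = 1.24×10^-3 m = 1.2 mm.

≈ 1.2 mm/yr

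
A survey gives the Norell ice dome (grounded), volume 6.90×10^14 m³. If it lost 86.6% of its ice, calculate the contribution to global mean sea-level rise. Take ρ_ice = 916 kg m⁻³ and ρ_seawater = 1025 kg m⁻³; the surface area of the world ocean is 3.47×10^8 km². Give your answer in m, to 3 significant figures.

≈ 1.54 m

Norell: 0.866 × 6.90×10^14 m³ × (916/1025) = 5.340×10^14 m³ of water.
Spread over 3.47×10^14 m² of ocean, Δh = 5.340×10^14 / 3.47×10^14 = 1.54 m.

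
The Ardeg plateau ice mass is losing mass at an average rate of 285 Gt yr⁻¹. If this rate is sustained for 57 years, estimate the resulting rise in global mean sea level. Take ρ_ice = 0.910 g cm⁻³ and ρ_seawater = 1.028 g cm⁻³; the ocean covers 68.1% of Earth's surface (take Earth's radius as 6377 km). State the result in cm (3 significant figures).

Total mass lost = 285 Gt/yr × 57 yr = 1.624×10^4 Gt = 1.624×10^16 kg.
ρ_w = 1.028 g cm⁻³ = 1028 kg m⁻³, so water volume = 1.624×10^16 / 1028 = 1.580×10^13 m³.
Δh = 1.580×10^13 / 3.48×10^14 = 0.0454 m = 4.54 cm.

≈ 4.54 cm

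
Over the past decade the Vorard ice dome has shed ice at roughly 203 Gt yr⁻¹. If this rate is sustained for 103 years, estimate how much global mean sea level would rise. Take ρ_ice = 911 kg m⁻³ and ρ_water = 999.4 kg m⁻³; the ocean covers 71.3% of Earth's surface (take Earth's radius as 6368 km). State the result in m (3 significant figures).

Total mass lost = 203 Gt/yr × 103 yr = 2.091×10^4 Gt = 2.091×10^16 kg.
ρ_w = 999.4 kg m⁻³, so water volume = 2.091×10^16 / 999.4 = 2.092×10^13 m³.
Δh = 2.092×10^13 / 3.63×10^14 = 0.0576 m.

≈ 0.0576 m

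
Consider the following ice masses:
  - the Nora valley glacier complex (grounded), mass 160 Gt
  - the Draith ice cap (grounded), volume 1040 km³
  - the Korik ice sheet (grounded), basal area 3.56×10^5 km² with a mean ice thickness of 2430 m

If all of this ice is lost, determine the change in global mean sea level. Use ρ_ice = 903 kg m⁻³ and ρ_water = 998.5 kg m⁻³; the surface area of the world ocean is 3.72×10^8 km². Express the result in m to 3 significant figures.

Nora: 160 Gt = 1.600×10^14 kg; dividing by ρ_w = 998.5 kg m⁻³ gives 1.602×10^11 m³ of water.
Draith: 1040 km³ × (903/998.5) = 940.5 km³ of water.
Korik: ice volume = 3.56×10^5 km² × 2430 m = 8.651×10^5 km³; 8.651×10^5 × (903/998.5) = 7.823×10^5 km³ of water.
Total added water ≈ 7.834×10^14 m³ over 3.72×10^14 m² → Δh = 2.11 m.

≈ 2.11 m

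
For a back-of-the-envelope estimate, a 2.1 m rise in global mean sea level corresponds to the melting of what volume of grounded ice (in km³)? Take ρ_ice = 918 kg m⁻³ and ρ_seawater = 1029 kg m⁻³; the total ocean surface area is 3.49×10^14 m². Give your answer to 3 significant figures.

≈ 8.22×10^5 km³

Required water volume = Δh × A = 2.1 m × 3.49×10^14 m² = 7.329×10^14 m³ = 7.329×10^5 km³.
Ice volume = water volume × ρ_w/ρ_ice = 7.329×10^5 × 1029/918 = 8.22×10^5 km³.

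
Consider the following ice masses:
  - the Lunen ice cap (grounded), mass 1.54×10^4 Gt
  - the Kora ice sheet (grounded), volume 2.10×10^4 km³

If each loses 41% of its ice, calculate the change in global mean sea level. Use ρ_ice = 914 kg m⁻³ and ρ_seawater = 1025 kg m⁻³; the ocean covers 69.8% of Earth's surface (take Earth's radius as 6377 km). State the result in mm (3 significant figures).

Lunen: 0.41 × 1.54×10^4 Gt = 6.314×10^15 kg; dividing by ρ_w = 1025 kg m⁻³ gives 6.160×10^12 m³ of water.
Kora: 0.41 × 2.10×10^4 km³ × (914/1025) = 7678 km³ of water.
Total added water ≈ 1.384×10^13 m³ over 3.57×10^14 m² → Δh = 0.0388 m = 38.8 mm.

≈ 38.8 mm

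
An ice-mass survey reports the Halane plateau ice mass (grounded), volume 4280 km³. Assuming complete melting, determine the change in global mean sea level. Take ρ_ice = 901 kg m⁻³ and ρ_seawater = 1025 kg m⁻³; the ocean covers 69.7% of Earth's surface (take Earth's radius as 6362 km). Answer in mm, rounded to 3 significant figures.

Halane: 4280 km³ × (901/1025) = 3762 km³ of water.
Spread over 3.55×10^14 m² of ocean, Δh = 3.762×10^12 / 3.55×10^14 = 0.0106 m = 10.6 mm.

≈ 10.6 mm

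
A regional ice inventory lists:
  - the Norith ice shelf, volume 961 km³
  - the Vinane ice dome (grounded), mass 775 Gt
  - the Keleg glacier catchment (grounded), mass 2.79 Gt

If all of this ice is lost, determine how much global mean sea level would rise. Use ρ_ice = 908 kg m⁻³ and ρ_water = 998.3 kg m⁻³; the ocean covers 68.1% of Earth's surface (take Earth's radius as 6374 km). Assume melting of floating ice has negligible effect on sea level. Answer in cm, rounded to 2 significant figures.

The Norith ice shelf is floating and already displaces its own weight of water, so its melt adds essentially nothing to sea level.
Vinane: 775 Gt = 7.750×10^14 kg; dividing by ρ_w = 998.3 kg m⁻³ gives 7.763×10^11 m³ of water.
Keleg: 2.79 Gt = 2.790×10^12 kg; dividing by ρ_w = 998.3 kg m⁻³ gives 2.795×10^9 m³ of water.
Total added water ≈ 7.791×10^11 m³ over 3.48×10^14 m² → Δh = 2.24×10^-3 m = 0.22 cm.

≈ 0.22 cm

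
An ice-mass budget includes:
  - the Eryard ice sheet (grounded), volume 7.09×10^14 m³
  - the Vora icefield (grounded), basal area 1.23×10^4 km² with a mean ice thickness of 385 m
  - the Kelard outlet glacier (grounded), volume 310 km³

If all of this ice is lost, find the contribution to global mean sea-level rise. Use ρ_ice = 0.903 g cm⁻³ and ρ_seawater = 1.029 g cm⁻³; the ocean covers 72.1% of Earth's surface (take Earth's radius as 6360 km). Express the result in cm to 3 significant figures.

≈ 171 cm

Eryard: 7.09×10^14 m³ × (903/1029) = 6.222×10^14 m³ of water.
Vora: ice volume = 1.23×10^4 km² × 385 m = 4736 km³; 4736 × (903/1029) = 4156 km³ of water.
Kelard: 310 km³ × (903/1029) = 272.0 km³ of water.
Total added water ≈ 6.266×10^14 m³ over 3.66×10^14 m² → Δh = 1.71 m = 171 cm.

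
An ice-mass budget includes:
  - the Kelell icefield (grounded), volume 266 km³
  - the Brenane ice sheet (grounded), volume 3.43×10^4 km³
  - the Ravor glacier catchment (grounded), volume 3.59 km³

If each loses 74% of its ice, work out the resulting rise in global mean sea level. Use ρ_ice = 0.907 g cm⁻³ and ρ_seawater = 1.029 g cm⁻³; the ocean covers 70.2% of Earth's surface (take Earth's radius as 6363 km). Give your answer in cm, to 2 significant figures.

≈ 6.3 cm

Kelell: 0.74 × 266 km³ × (907/1029) = 173.5 km³ of water.
Brenane: 0.74 × 3.43×10^4 km³ × (907/1029) = 2.237×10^4 km³ of water.
Ravor: 0.74 × 3.59 km³ × (907/1029) = 2.342 km³ of water.
Total added water ≈ 2.255×10^13 m³ over 3.57×10^14 m² → Δh = 0.0631 m = 6.3 cm.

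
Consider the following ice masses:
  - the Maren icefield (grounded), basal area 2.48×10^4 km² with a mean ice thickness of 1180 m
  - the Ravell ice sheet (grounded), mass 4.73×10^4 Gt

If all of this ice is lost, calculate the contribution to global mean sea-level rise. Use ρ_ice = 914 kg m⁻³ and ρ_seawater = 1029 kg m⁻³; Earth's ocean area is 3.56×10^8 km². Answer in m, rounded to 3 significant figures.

≈ 0.202 m

Maren: ice volume = 2.48×10^4 km² × 1180 m = 2.926×10^4 km³; 2.926×10^4 × (914/1029) = 2.599×10^4 km³ of water.
Ravell: 4.73×10^4 Gt = 4.730×10^16 kg; dividing by ρ_w = 1029 kg m⁻³ gives 4.597×10^13 m³ of water.
Total added water ≈ 7.196×10^13 m³ over 3.56×10^14 m² → Δh = 0.202 m.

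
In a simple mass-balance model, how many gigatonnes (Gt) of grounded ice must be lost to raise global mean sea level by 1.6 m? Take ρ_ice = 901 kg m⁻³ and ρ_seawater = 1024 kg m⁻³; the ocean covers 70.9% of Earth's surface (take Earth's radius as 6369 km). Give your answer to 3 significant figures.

Required water volume = Δh × A = 1.6 m × 3.61×10^14 m² = 5.783×10^14 m³.
ρ_w = 1024 kg m⁻³, so the mass of water = 5.783×10^14 m³ × 1024 kg m⁻³ = 5.921×10^17 kg = 5.92×10^5 Gt (and the same mass of ice, by conservation).

≈ 5.92×10^5 Gt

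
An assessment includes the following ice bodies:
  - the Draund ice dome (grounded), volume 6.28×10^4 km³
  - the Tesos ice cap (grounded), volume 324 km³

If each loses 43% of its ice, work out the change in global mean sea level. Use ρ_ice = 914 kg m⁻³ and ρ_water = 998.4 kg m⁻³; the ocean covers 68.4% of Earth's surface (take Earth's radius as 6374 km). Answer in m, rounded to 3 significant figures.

Draund: 0.43 × 6.28×10^4 km³ × (914/998.4) = 2.472×10^4 km³ of water.
Tesos: 0.43 × 324 km³ × (914/998.4) = 127.5 km³ of water.
Total added water ≈ 2.485×10^13 m³ over 3.49×10^14 m² → Δh = 0.0712 m.

≈ 0.0712 m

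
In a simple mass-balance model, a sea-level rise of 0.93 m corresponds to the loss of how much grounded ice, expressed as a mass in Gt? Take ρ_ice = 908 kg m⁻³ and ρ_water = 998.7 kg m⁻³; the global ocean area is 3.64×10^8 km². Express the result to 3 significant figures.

Required water volume = Δh × A = 0.93 m × 3.64×10^14 m² = 3.385×10^14 m³.
ρ_w = 998.7 kg m⁻³, so the mass of water = 3.385×10^14 m³ × 998.7 kg m⁻³ = 3.381×10^17 kg = 3.38×10^5 Gt (and the same mass of ice, by conservation).

≈ 3.38×10^5 Gt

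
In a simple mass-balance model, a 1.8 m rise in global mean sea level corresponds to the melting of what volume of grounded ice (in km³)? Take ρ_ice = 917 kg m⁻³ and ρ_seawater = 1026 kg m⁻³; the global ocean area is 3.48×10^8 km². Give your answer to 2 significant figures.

≈ 7.0×10^5 km³

Required water volume = Δh × A = 1.8 m × 3.48×10^14 m² = 6.264×10^14 m³ = 6.264×10^5 km³.
Ice volume = water volume × ρ_w/ρ_ice = 6.264×10^5 × 1026/917 = 7.0×10^5 km³.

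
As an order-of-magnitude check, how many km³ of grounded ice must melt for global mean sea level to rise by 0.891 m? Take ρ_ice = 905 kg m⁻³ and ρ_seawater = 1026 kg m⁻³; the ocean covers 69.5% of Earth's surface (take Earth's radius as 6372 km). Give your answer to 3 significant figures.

Required water volume = Δh × A = 0.891 m × 3.55×10^14 m² = 3.160×10^14 m³ = 3.160×10^5 km³.
Ice volume = water volume × ρ_w/ρ_ice = 3.160×10^5 × 1026/905 = 3.58×10^5 km³.

≈ 3.58×10^5 km³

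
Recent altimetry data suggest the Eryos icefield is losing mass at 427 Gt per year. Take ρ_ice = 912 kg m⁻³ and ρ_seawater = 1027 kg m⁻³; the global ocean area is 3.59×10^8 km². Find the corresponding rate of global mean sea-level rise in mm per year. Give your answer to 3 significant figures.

≈ 1.16 mm/yr

ρ_w = 1027 kg m⁻³. Annual water volume added = 427 Gt / ρ_w = 4.270×10^14 kg / 1027 kg m⁻³ = 4.158×10^11 m³.
Δh per year = 4.158×10^11 / 3.59×10^14 = 1.16×10^-3 m = 1.16 mm.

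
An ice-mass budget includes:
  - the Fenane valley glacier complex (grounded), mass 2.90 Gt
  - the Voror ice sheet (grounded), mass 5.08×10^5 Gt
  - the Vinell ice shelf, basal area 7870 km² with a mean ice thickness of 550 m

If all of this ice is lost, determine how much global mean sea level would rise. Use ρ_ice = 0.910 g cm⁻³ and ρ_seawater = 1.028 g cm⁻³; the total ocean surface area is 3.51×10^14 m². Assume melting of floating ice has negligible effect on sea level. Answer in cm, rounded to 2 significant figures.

Fenane: 2.90 Gt = 2.900×10^12 kg; dividing by ρ_w = 1.028 g cm⁻³ = 1028 kg m⁻³ gives 2.821×10^9 m³ of water.
Voror: 5.08×10^5 Gt = 5.080×10^17 kg; dividing by ρ_w = 1028 kg m⁻³ gives 4.942×10^14 m³ of water.
The Vinell ice shelf is floating and already displaces its own weight of water, so its melt adds essentially nothing to sea level.
Total added water ≈ 4.942×10^14 m³ over 3.51×10^14 m² → Δh = 1.41 m = 140 cm.

≈ 140 cm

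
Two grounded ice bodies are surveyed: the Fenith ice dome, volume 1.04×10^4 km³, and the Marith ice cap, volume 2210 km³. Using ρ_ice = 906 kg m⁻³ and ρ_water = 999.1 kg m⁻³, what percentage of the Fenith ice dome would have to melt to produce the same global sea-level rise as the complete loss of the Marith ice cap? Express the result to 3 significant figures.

Equal sea-level rise means equal mass of meltwater, i.e. equal mass of ice lost.
Ice mass of Marith: 2.002×10^15 kg; ice mass of Fenith: 9.422×10^15 kg.
Fraction required = 2.002×10^15 / 9.422×10^15 = 0.212 → 21.2 %.

≈ 21.2 %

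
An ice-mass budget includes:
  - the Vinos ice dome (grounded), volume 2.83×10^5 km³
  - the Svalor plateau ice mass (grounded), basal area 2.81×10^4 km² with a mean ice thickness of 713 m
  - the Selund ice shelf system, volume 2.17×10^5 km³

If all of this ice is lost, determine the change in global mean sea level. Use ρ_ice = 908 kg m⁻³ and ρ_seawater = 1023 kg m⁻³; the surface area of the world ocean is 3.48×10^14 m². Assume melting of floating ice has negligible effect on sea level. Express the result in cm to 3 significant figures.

Vinos: 2.83×10^5 km³ × (908/1023) = 2.512×10^5 km³ of water.
Svalor: ice volume = 2.81×10^4 km² × 713 m = 2.004×10^4 km³; 2.004×10^4 × (908/1023) = 1.778×10^4 km³ of water.
The Selund ice shelf system is floating and already displaces its own weight of water, so its melt adds essentially nothing to sea level.
Total added water ≈ 2.690×10^14 m³ over 3.48×10^14 m² → Δh = 0.773 m = 77.3 cm.

≈ 77.3 cm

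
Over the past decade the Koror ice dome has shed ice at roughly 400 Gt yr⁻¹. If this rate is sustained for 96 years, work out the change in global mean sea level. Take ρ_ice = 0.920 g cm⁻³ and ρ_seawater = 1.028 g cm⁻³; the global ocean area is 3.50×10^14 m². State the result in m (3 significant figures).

≈ 0.107 m

Total mass lost = 400 Gt/yr × 96 yr = 3.840×10^4 Gt = 3.840×10^16 kg.
ρ_w = 1.028 g cm⁻³ = 1028 kg m⁻³, so water volume = 3.840×10^16 / 1028 = 3.735×10^13 m³.
Δh = 3.735×10^13 / 3.50×10^14 = 0.107 m.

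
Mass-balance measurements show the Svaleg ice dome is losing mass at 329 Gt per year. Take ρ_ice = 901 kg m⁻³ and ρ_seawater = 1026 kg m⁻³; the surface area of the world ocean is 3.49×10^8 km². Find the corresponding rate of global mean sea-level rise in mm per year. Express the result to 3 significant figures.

≈ 0.919 mm/yr

ρ_w = 1026 kg m⁻³. Annual water volume added = 329 Gt / ρ_w = 3.290×10^14 kg / 1026 kg m⁻³ = 3.207×10^11 m³.
Δh per year = 3.207×10^11 / 3.49×10^14 = 9.19×10^-4 m = 0.919 mm.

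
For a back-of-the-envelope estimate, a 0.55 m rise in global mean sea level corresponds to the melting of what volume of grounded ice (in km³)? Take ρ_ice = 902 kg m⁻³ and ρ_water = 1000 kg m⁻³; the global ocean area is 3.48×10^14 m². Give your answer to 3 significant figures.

Required water volume = Δh × A = 0.55 m × 3.48×10^14 m² = 1.914×10^14 m³ = 1.914×10^5 km³.
Ice volume = water volume × ρ_w/ρ_ice = 1.914×10^5 × 1000/902 = 2.12×10^5 km³.

≈ 2.12×10^5 km³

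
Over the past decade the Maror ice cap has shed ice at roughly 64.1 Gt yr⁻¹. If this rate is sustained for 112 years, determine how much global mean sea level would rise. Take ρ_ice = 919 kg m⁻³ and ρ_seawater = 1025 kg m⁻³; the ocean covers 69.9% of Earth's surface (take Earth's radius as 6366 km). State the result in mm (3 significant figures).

≈ 19.7 mm

Total mass lost = 64.1 Gt/yr × 112 yr = 7179 Gt = 7.179×10^15 kg.
ρ_w = 1025 kg m⁻³, so water volume = 7.179×10^15 / 1025 = 7.004×10^12 m³.
Δh = 7.004×10^12 / 3.56×10^14 = 0.0197 m = 19.7 mm.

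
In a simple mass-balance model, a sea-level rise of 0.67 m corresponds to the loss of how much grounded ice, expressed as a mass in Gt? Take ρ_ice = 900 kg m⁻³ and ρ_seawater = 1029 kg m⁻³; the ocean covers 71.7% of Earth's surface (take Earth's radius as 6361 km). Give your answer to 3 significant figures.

Required water volume = Δh × A = 0.67 m × 3.65×10^14 m² = 2.443×10^14 m³.
ρ_w = 1029 kg m⁻³, so the mass of water = 2.443×10^14 m³ × 1029 kg m⁻³ = 2.513×10^17 kg = 2.51×10^5 Gt (and the same mass of ice, by conservation).

≈ 2.51×10^5 Gt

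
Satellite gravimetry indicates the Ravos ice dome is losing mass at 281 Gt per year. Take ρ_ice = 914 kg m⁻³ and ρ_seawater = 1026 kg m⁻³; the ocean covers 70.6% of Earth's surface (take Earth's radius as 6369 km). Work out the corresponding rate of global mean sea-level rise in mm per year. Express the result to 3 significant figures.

ρ_w = 1026 kg m⁻³. Annual water volume added = 281 Gt / ρ_w = 2.810×10^14 kg / 1026 kg m⁻³ = 2.739×10^11 m³.
Δh per year = 2.739×10^11 / 3.60×10^14 = 7.61×10^-4 m = 0.761 mm.

≈ 0.761 mm/yr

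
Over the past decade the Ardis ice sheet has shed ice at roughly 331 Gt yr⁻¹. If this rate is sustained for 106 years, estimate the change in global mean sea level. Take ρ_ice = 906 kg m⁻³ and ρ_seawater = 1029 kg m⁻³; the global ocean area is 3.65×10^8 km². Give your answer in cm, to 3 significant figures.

≈ 9.34 cm

Total mass lost = 331 Gt/yr × 106 yr = 3.509×10^4 Gt = 3.509×10^16 kg.
ρ_w = 1029 kg m⁻³, so water volume = 3.509×10^16 / 1029 = 3.410×10^13 m³.
Δh = 3.410×10^13 / 3.65×10^14 = 0.0934 m = 9.34 cm.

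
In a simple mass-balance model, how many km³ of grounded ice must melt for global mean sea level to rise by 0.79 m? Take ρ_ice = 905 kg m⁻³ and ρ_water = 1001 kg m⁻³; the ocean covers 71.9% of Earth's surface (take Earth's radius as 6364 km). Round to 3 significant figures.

Required water volume = Δh × A = 0.79 m × 3.66×10^14 m² = 2.891×10^14 m³ = 2.891×10^5 km³.
Ice volume = water volume × ρ_w/ρ_ice = 2.891×10^5 × 1001/905 = 3.20×10^5 km³.

≈ 3.20×10^5 km³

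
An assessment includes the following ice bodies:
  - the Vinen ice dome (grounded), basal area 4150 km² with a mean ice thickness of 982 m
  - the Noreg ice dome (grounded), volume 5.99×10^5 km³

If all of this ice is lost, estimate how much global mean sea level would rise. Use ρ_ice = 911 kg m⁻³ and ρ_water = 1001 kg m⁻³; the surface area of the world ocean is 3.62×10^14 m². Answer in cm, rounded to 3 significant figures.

Vinen: ice volume = 4150 km² × 982 m = 4075 km³; 4075 × (911/1001) = 3709 km³ of water.
Noreg: 5.99×10^5 km³ × (911/1001) = 5.451×10^5 km³ of water.
Total added water ≈ 5.489×10^14 m³ over 3.62×10^14 m² → Δh = 1.52 m = 152 cm.

≈ 152 cm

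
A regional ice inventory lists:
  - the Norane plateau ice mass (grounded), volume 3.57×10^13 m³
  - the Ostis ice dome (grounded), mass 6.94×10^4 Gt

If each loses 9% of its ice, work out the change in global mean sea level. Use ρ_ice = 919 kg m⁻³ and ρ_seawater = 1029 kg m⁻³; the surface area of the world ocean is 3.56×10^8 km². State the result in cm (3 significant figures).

≈ 2.51 cm

Norane: 0.09 × 3.57×10^13 m³ × (919/1029) = 2.870×10^12 m³ of water.
Ostis: 0.09 × 6.94×10^4 Gt = 6.246×10^15 kg; dividing by ρ_w = 1029 kg m⁻³ gives 6.070×10^12 m³ of water.
Total added water ≈ 8.940×10^12 m³ over 3.56×10^14 m² → Δh = 0.0251 m = 2.51 cm.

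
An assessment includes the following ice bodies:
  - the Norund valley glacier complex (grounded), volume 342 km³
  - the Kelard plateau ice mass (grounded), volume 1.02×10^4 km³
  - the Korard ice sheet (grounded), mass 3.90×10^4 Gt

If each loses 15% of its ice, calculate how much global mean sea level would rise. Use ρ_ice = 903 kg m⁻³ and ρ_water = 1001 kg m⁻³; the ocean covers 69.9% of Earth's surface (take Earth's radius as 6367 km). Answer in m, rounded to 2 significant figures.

Norund: 0.15 × 342 km³ × (903/1001) = 46.28 km³ of water.
Kelard: 0.15 × 1.02×10^4 km³ × (903/1001) = 1380 km³ of water.
Korard: 0.15 × 3.90×10^4 Gt = 5.850×10^15 kg; dividing by ρ_w = 1001 kg m⁻³ gives 5.844×10^12 m³ of water.
Total added water ≈ 7.271×10^12 m³ over 3.56×10^14 m² → Δh = 0.0204 m.

≈ 0.020 m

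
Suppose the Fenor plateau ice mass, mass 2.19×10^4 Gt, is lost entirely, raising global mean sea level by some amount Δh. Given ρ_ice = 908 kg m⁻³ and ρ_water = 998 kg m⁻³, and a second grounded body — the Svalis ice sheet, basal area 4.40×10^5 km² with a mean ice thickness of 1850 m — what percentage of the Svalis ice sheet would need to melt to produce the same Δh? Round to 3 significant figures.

≈ 2.96 %

Equal sea-level rise means equal mass of meltwater, i.e. equal mass of ice lost.
Ice mass of Fenor: 2.190×10^16 kg; ice mass of Svalis: 7.391×10^17 kg.
Fraction required = 2.190×10^16 / 7.391×10^17 = 0.0296 → 2.96 %.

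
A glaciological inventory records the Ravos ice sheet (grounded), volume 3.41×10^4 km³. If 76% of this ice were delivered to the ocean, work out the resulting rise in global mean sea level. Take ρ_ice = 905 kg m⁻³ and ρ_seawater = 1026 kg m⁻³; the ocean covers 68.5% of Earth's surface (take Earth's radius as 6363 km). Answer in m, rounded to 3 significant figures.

Ravos: 0.76 × 3.41×10^4 km³ × (905/1026) = 2.286×10^4 km³ of water.
Spread over 3.49×10^14 m² of ocean, Δh = 2.286×10^13 / 3.49×10^14 = 0.0656 m.

≈ 0.0656 m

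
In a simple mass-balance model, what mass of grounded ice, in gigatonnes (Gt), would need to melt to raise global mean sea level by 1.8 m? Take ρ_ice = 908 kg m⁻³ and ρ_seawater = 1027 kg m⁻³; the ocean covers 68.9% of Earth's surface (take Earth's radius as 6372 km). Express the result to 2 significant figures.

Required water volume = Δh × A = 1.8 m × 3.52×10^14 m² = 6.328×10^14 m³.
ρ_w = 1027 kg m⁻³, so the mass of water = 6.328×10^14 m³ × 1027 kg m⁻³ = 6.499×10^17 kg = 6.5×10^5 Gt (and the same mass of ice, by conservation).

≈ 6.5×10^5 Gt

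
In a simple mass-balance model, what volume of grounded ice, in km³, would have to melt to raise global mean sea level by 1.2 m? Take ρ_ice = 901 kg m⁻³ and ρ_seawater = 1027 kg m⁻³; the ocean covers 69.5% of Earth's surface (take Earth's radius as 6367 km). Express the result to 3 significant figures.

≈ 4.84×10^5 km³

Required water volume = Δh × A = 1.2 m × 3.54×10^14 m² = 4.249×10^14 m³ = 4.249×10^5 km³.
Ice volume = water volume × ρ_w/ρ_ice = 4.249×10^5 × 1027/901 = 4.84×10^5 km³.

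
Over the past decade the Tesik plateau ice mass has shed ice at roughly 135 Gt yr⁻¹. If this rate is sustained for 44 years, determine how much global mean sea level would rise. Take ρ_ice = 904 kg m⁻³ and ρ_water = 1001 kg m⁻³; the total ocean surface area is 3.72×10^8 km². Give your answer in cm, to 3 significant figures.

Total mass lost = 135 Gt/yr × 44 yr = 5940 Gt = 5.940×10^15 kg.
ρ_w = 1001 kg m⁻³, so water volume = 5.940×10^15 / 1001 = 5.934×10^12 m³.
Δh = 5.934×10^12 / 3.72×10^14 = 0.0160 m = 1.60 cm.

≈ 1.60 cm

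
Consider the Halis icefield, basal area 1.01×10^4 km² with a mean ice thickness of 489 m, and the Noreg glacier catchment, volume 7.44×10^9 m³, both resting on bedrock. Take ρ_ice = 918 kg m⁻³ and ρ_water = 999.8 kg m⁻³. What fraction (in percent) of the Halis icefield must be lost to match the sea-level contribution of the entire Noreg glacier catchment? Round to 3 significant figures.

Equal sea-level rise means equal mass of meltwater, i.e. equal mass of ice lost.
Ice mass of Noreg: 6.830×10^12 kg; ice mass of Halis: 4.534×10^15 kg.
Fraction required = 6.830×10^12 / 4.534×10^15 = 1.51×10^-3 → 0.151 %.

≈ 0.151 %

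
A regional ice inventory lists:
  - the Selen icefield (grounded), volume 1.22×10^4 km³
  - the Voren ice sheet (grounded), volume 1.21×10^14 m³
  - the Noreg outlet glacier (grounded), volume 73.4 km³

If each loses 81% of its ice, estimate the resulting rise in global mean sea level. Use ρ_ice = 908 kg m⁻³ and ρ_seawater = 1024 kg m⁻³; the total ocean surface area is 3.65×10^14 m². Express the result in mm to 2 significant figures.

≈ 260 mm

Selen: 0.81 × 1.22×10^4 km³ × (908/1024) = 8763 km³ of water.
Voren: 0.81 × 1.21×10^14 m³ × (908/1024) = 8.691×10^13 m³ of water.
Noreg: 0.81 × 73.4 km³ × (908/1024) = 52.72 km³ of water.
Total added water ≈ 9.572×10^13 m³ over 3.65×10^14 m² → Δh = 0.262 m = 260 mm.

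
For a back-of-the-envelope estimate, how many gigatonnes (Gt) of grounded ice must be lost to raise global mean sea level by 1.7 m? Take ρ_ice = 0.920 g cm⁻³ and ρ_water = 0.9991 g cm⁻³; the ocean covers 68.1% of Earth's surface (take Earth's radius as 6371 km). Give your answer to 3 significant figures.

Required water volume = Δh × A = 1.7 m × 3.47×10^14 m² = 5.905×10^14 m³.
ρ_w = 0.9991 g cm⁻³ = 999.1 kg m⁻³, so the mass of water = 5.905×10^14 m³ × 999.1 kg m⁻³ = 5.900×10^17 kg = 5.90×10^5 Gt (and the same mass of ice, by conservation).

≈ 5.90×10^5 Gt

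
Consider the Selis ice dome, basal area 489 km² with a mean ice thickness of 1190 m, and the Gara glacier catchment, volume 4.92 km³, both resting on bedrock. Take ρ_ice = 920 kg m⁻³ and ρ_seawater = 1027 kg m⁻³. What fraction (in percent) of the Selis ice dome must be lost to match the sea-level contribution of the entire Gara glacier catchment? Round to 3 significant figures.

≈ 0.845 %

Equal sea-level rise means equal mass of meltwater, i.e. equal mass of ice lost.
Ice mass of Gara: 4.526×10^12 kg; ice mass of Selis: 5.354×10^14 kg.
Fraction required = 4.526×10^12 / 5.354×10^14 = 8.45×10^-3 → 0.845 %.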